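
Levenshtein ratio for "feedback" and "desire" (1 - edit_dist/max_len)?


Word 1: "feedback" (length 8)
Word 2: "desire" (length 6)
One optimal edit sequence:
  1. delete 'f'  (+1)
  2. substitute 'e' -> 'd'  (+1)
  3. keep 'e'
  4. delete 'd'  (+1)
  5. substitute 'b' -> 's'  (+1)
  6. substitute 'a' -> 'i'  (+1)
  7. substitute 'c' -> 'r'  (+1)
  8. substitute 'k' -> 'e'  (+1)
Edit distance = 7
Max length = max(8, 6) = 8
Similarity = 1 - 7/8
= 0.1250


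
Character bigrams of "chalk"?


Word: "chalk" (length 5)
Number of bigrams = 5 - 2 + 1 = 4
  Position 0: "ch"
  Position 1: "ha"
  Position 2: "al"
  Position 3: "lk"
Bigrams = "ch", "ha", "al", "lk"


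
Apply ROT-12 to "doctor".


Word: "doctor"
Shift: 12
Each letter → (letter + shift) mod 26:
  'd' (3) + 12 = 15 → 'p'
  'o' (14) + 12 = 0 → 'a'
  'c' (2) + 12 = 14 → 'o'
  't' (19) + 12 = 5 → 'f'
  'o' (14) + 12 = 0 → 'a'
  'r' (17) + 12 = 3 → 'd'
Result = "paofad"


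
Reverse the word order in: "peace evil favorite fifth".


Original: "peace evil favorite fifth"
Words (1..n): peace | evil | favorite | fifth
Reversed (n..1): fifth | favorite | evil | peace
Result = "fifth favorite evil peace"


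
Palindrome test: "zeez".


Word: "zeez"
Reversed: "zeez"
Forward == Backward? zeez == zeez
Palindrome = Yes


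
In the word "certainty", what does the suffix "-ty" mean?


Suffix: -ty
As in: certainty -> certain + -ty
Meaning = quality of


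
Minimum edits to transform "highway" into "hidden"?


Word 1: "highway" (length 7)
Word 2: "hidden" (length 6)
One optimal edit sequence (insert/delete/substitute each cost 1):
  1. keep 'h'
  2. keep 'i'
  3. delete 'g'  (+1)
  4. substitute 'h' -> 'd'  (+1)
  5. substitute 'w' -> 'd'  (+1)
  6. substitute 'a' -> 'e'  (+1)
  7. substitute 'y' -> 'n'  (+1)
Total edit operations: 5
Edit distance = 5


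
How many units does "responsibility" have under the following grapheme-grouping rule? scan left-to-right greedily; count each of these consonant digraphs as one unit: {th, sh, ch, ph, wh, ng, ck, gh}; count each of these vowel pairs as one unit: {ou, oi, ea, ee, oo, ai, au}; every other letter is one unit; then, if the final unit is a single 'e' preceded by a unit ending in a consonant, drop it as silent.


Word: "responsibility" (14 letters)
Left-to-right scan:
  [1] 'r' (letter)
  [2] 'e' (letter)
  [3] 's' (letter)
  [4] 'p' (letter)
  [5] 'o' (letter)
  [6] 'n' (letter)
  [7] 's' (letter)
  [8] 'i' (letter)
  [9] 'b' (letter)
  [10] 'i' (letter)
  [11] 'l' (letter)
  [12] 'i' (letter)
  [13] 't' (letter)
  [14] 'y' (letter)
Units from scan: 14
Sound units = 14 units


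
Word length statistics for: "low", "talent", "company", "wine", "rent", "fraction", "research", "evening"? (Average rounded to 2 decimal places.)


Lengths: "low"=3, "talent"=6, "company"=7, "wine"=4, "rent"=4, "fraction"=8, "research"=8, "evening"=7
Sum = 47, Count = 8
Average = 47/8 = 5.88
= avg=5.88, min=3, max=8


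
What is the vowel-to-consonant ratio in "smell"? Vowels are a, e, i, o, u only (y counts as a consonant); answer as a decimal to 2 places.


Word: "smell"
Vowels (a,e,i,o,u): 1
Consonants: 4
Ratio = 1/4
= 0.25


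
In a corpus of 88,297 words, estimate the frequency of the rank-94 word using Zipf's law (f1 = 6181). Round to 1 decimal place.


Zipf's law: f(r) = f(1) / r
f(1) = 6181
f(94) = 6181 / 94
= 65.8 occurrences


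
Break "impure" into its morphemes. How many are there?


Word: "impure"
Morphemes: im- | pure
Each morpheme carries meaning
= 2 morphemes


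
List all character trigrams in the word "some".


Word: "some" (length 4)
Number of trigrams = 4 - 3 + 1 = 2
  Position 0: "som"
  Position 1: "ome"
Trigrams = "som", "ome"


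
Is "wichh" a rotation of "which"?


Word: "which", Candidate: "wichh"
Method: check if candidate is substring of word+word
"whichwhich" contains "wichh"? No
Is rotation = No


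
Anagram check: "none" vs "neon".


Word 1: "none" → sorted: enno
Word 2: "neon" → sorted: enno
Same letters? enno == enno
Anagram = Yes


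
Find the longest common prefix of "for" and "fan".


Word 1: "for"
Word 2: "fan"
Comparing from start:
  Pos 0: 'f' == 'f'
  Pos 1: 'o' != 'a' (stop)
LCP = "f" (length 1)


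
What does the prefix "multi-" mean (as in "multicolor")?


Prefix: multi-
Example: multicolor = multi- + color
Meaning = many


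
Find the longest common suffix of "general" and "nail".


Word 1: "general"
Word 2: "nail"
Comparing from end:
  Pos -1: 'l' == 'l'
  Pos -2: 'a' != 'i' (stop)
LCS = "l" (length 1)


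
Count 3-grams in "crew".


Word: "crew" (length 4)
Number of 3-grams = length - 3 + 1 = 4 - 3 + 1
= 2


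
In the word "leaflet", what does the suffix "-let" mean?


Suffix: -let
As in: leaflet -> leaf + -let
Meaning = small


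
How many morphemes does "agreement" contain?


Word: "agreement"
Morphemes: agree + -ment
Each morpheme carries meaning
= 2 morphemes


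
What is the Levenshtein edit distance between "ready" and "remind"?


Word 1: "ready" (length 5)
Word 2: "remind" (length 6)
One optimal edit sequence (insert/delete/substitute each cost 1):
  1. keep 'r'
  2. keep 'e'
  3. insert 'm'  (+1)
  4. substitute 'a' -> 'i'  (+1)
  5. substitute 'd' -> 'n'  (+1)
  6. substitute 'y' -> 'd'  (+1)
Total edit operations: 4
Edit distance = 4


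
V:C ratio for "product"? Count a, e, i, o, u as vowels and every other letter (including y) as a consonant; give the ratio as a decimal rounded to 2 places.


Word: "product"
Vowels (a,e,i,o,u): 2
Consonants: 5
Ratio = 2/5
= 0.40


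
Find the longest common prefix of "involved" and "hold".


Word 1: "involved"
Word 2: "hold"
Comparing from start:
  Pos 0: 'i' != 'h' (stop)
LCP = "" (length 0)


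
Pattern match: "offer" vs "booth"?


Pattern of "offer": [0, 1, 1, 2, 3]
Pattern of "booth": [0, 1, 1, 2, 3]
Patterns match
Same pattern = Yes


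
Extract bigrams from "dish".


Word: "dish" (length 4)
Number of bigrams = 4 - 2 + 1 = 3
  Position 0: "di"
  Position 1: "is"
  Position 2: "sh"
Bigrams = "di", "is", "sh"


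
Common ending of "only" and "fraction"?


Word 1: "only"
Word 2: "fraction"
Comparing from end:
  Pos -1: 'y' != 'n' (stop)
LCS = "" (length 0)


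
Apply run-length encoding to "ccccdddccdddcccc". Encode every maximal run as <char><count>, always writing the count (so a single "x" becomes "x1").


String: "ccccdddccdddcccc"
Scanning for consecutive runs:
  'c' x 4
  'd' x 3
  'c' x 2
  'd' x 3
  'c' x 4
RLE = "c4d3c2d3c4"


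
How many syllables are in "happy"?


Word: "happy"
Syllable breakdown: hap-py
Counting: 2 parts
= 2 syllables


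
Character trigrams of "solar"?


Word: "solar" (length 5)
Number of trigrams = 5 - 3 + 1 = 3
  Position 0: "sol"
  Position 1: "ola"
  Position 2: "lar"
Trigrams = "sol", "ola", "lar"


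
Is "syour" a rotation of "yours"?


Word: "yours", Candidate: "syour"
Method: check if candidate is substring of word+word
"yoursyours" contains "syour"? Yes
Is rotation = Yes


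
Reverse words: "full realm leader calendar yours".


Original: "full realm leader calendar yours"
Words (1..n): full | realm | leader | calendar | yours
Reversed (n..1): yours | calendar | leader | realm | full
Result = "yours calendar leader realm full"


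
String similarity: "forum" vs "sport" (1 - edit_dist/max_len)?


Word 1: "forum" (length 5)
Word 2: "sport" (length 5)
One optimal edit sequence:
  1. insert 's'  (+1)
  2. substitute 'f' -> 'p'  (+1)
  3. keep 'o'
  4. keep 'r'
  5. delete 'u'  (+1)
  6. substitute 'm' -> 't'  (+1)
Edit distance = 4
Max length = max(5, 5) = 5
Similarity = 1 - 4/5
= 0.2000


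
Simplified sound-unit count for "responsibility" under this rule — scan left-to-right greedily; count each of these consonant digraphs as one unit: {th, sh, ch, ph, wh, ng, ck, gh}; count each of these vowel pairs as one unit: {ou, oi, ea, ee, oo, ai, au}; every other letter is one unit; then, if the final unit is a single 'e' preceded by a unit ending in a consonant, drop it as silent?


Word: "responsibility" (14 letters)
Left-to-right scan:
  1. 'r' (letter)
  2. 'e' (letter)
  3. 's' (letter)
  4. 'p' (letter)
  5. 'o' (letter)
  6. 'n' (letter)
  7. 's' (letter)
  8. 'i' (letter)
  9. 'b' (letter)
  10. 'i' (letter)
  11. 'l' (letter)
  12. 'i' (letter)
  13. 't' (letter)
  14. 'y' (letter)
Units from scan: 14
Sound units = 14 units


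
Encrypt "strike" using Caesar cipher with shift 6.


Word: "strike"
Shift: 6
Each letter → (letter + shift) mod 26:
  's' (18) + 6 = 24 → 'y'
  't' (19) + 6 = 25 → 'z'
  'r' (17) + 6 = 23 → 'x'
  'i' (8) + 6 = 14 → 'o'
  'k' (10) + 6 = 16 → 'q'
  'e' (4) + 6 = 10 → 'k'
Result = "yzxoqk"


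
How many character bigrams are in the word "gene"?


Word: "gene" (length 4)
Number of 2-grams = length - 2 + 1 = 4 - 2 + 1
= 3


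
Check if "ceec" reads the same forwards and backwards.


Word: "ceec"
Reversed: "ceec"
Forward == Backward? ceec == ceec
Palindrome = Yes


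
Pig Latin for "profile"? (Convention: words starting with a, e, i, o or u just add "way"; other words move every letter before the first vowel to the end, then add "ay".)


Word: "profile"
Starts with consonant(s) → move to end, add 'ay'
Consonant cluster: "pr"
Pig Latin = "ofilepray"


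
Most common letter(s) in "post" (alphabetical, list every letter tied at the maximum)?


Word: "post"
Letter counts:
  'o': 1
  'p': 1
  's': 1
  't': 1
Maximum count = 1
Most frequent = 'o', 'p', 's', 't' (1 time each)


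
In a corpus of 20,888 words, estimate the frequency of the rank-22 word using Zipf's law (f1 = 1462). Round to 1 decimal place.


Zipf's law: f(r) = f(1) / r
f(1) = 1462
f(22) = 1462 / 22
= 66.5 occurrences


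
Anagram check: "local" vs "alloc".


Word 1: "local" → sorted: acllo
Word 2: "alloc" → sorted: acllo
Same letters? acllo == acllo
Anagram = Yes


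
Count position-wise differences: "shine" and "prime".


Comparing character by character (same length = 5):
  Pos 0: 's' vs 'p' !=
  Pos 1: 'h' vs 'r' !=
  Pos 2: 'i' vs 'i' =
  Pos 3: 'n' vs 'm' !=
  Pos 4: 'e' vs 'e' =
Hamming distance = 3


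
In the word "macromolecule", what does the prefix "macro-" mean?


Prefix: macro-
As in: macromolecule -> macro- + molecule
Meaning = large


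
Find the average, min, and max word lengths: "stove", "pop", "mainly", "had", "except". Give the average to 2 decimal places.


Lengths: "stove"=5, "pop"=3, "mainly"=6, "had"=3, "except"=6
Sum = 23, Count = 5
Average = 23/5 = 4.60
= avg=4.60, min=3, max=6


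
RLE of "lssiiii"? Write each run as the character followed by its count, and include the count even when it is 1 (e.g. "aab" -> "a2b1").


String: "lssiiii"
Scanning for consecutive runs:
  'l' x 1
  's' x 2
  'i' x 4
RLE = "l1s2i4"


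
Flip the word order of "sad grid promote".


Original: "sad grid promote"
Words (1..n): sad | grid | promote
Reversed (n..1): promote | grid | sad
Result = "promote grid sad"


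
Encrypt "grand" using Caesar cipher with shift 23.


Word: "grand"
Shift: 23
Each letter → (letter + shift) mod 26:
  'g' (6) + 23 = 3 → 'd'
  'r' (17) + 23 = 14 → 'o'
  'a' (0) + 23 = 23 → 'x'
  'n' (13) + 23 = 10 → 'k'
  'd' (3) + 23 = 0 → 'a'
Result = "doxka"


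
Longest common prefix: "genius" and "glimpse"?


Word 1: "genius"
Word 2: "glimpse"
Comparing from start:
  Pos 0: 'g' == 'g'
  Pos 1: 'e' != 'l' (stop)
LCP = "g" (length 1)


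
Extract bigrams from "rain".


Word: "rain" (length 4)
Number of bigrams = 4 - 2 + 1 = 3
  Position 0: "ra"
  Position 1: "ai"
  Position 2: "in"
Bigrams = "ra", "ai", "in"


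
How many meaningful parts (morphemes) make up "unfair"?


Word: "unfair"
Morphemes: un- / fair
Each morpheme carries meaning
= 2 morphemes


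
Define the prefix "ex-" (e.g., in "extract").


Prefix: ex-
Example: extract = ex- + tract
Meaning = out / former


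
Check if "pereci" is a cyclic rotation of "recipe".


Word: "recipe", Candidate: "pereci"
Method: check if candidate is substring of word+word
"reciperecipe" contains "pereci"? Yes
Is rotation = Yes


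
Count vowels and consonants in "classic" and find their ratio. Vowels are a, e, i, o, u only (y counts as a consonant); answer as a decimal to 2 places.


Word: "classic"
Vowels (a,e,i,o,u): 2
Consonants: 5
Ratio = 2/5
= 0.40


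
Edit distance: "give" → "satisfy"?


Word 1: "give" (length 4)
Word 2: "satisfy" (length 7)
One optimal edit sequence (insert/delete/substitute each cost 1):
  1. insert 's'  (+1)
  2. insert 'a'  (+1)
  3. substitute 'g' -> 't'  (+1)
  4. keep 'i'
  5. insert 's'  (+1)
  6. substitute 'v' -> 'f'  (+1)
  7. substitute 'e' -> 'y'  (+1)
Total edit operations: 6
Edit distance = 6


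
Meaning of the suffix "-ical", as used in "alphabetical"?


Suffix: -ical
As in: alphabetical -> alphabet + -ical
Meaning = relating to


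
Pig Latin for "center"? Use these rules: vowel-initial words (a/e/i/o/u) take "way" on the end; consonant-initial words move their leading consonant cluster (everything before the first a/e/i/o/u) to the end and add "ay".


Word: "center"
Starts with consonant(s) → move to end, add 'ay'
Consonant cluster: "c"
Pig Latin = "entercay"


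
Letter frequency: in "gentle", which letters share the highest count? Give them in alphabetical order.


Word: "gentle"
Letter counts:
  'e': 2
  'g': 1
  'l': 1
  'n': 1
  't': 1
Maximum count = 2
Most frequent = 'e' (2 times each)


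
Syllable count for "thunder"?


Word: "thunder"
Syllable breakdown: thun / der
Counting: 2 parts
= 2 syllables


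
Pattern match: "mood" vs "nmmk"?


Pattern of "mood": [0, 1, 1, 2]
Pattern of "nmmk": [0, 1, 1, 2]
Patterns match
Same pattern = Yes


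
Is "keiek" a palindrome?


Word: "keiek"
Reversed: "keiek"
Forward == Backward? keiek == keiek
Palindrome = Yes


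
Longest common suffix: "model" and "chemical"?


Word 1: "model"
Word 2: "chemical"
Comparing from end:
  Pos -1: 'l' == 'l'
  Pos -2: 'e' != 'a' (stop)
LCS = "l" (length 1)


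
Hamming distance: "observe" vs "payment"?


Comparing character by character (same length = 7):
  Pos 0: 'o' vs 'p' !=
  Pos 1: 'b' vs 'a' !=
  Pos 2: 's' vs 'y' !=
  Pos 3: 'e' vs 'm' !=
  Pos 4: 'r' vs 'e' !=
  Pos 5: 'v' vs 'n' !=
  Pos 6: 'e' vs 't' !=
Hamming distance = 7


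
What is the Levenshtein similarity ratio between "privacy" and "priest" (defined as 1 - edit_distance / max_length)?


Word 1: "privacy" (length 7)
Word 2: "priest" (length 6)
One optimal edit sequence:
  1. keep 'p'
  2. keep 'r'
  3. keep 'i'
  4. delete 'v'  (+1)
  5. substitute 'a' -> 'e'  (+1)
  6. substitute 'c' -> 's'  (+1)
  7. substitute 'y' -> 't'  (+1)
Edit distance = 4
Max length = max(7, 6) = 7
Similarity = 1 - 4/7
= 0.4286


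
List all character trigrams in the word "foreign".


Word: "foreign" (length 7)
Number of trigrams = 7 - 3 + 1 = 5
  Position 0: "for"
  Position 1: "ore"
  Position 2: "rei"
  Position 3: "eig"
  Position 4: "ign"
Trigrams = "for", "ore", "rei", "eig", "ign"


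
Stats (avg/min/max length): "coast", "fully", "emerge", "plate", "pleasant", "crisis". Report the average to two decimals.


Lengths: "coast"=5, "fully"=5, "emerge"=6, "plate"=5, "pleasant"=8, "crisis"=6
Sum = 35, Count = 6
Average = 35/6 = 5.83
= avg=5.83, min=5, max=8


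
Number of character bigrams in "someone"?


Word: "someone" (length 7)
Number of 2-grams = length - 2 + 1 = 7 - 2 + 1
= 6


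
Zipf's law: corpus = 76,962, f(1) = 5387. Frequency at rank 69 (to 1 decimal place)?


Zipf's law: f(r) = f(1) / r
f(1) = 5387
f(69) = 5387 / 69
= 78.1 occurrences


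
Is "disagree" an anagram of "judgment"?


Word 1: "judgment" → sorted: degjmntu
Word 2: "disagree" → sorted: adeegirs
Same letters? degjmntu != adeegirs
Anagram = No


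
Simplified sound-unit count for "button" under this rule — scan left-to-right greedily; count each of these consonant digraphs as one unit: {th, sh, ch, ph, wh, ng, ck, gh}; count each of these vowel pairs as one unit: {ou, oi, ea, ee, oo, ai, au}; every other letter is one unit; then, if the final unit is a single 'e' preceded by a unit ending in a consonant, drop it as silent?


Word: "button" (6 letters)
Left-to-right scan:
  (1) 'b' (letter)
  (2) 'u' (letter)
  (3) 't' (letter)
  (4) 't' (letter)
  (5) 'o' (letter)
  (6) 'n' (letter)
Units from scan: 6
Sound units = 6 units


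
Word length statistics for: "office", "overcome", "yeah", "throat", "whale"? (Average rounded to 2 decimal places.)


Lengths: "office"=6, "overcome"=8, "yeah"=4, "throat"=6, "whale"=5
Sum = 29, Count = 5
Average = 29/5 = 5.80
= avg=5.80, min=4, max=8


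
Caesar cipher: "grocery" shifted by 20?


Word: "grocery"
Shift: 20
Each letter → (letter + shift) mod 26:
  'g' (6) + 20 = 0 → 'a'
  'r' (17) + 20 = 11 → 'l'
  'o' (14) + 20 = 8 → 'i'
  'c' (2) + 20 = 22 → 'w'
  'e' (4) + 20 = 24 → 'y'
  'r' (17) + 20 = 11 → 'l'
  'y' (24) + 20 = 18 → 's'
Result = "aliwyls"


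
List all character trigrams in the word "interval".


Word: "interval" (length 8)
Number of trigrams = 8 - 3 + 1 = 6
  Position 0: "int"
  Position 1: "nte"
  Position 2: "ter"
  Position 3: "erv"
  Position 4: "rva"
  Position 5: "val"
Trigrams = "int", "nte", "ter", "erv", "rva", "val"


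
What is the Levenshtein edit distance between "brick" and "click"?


Word 1: "brick" (length 5)
Word 2: "click" (length 5)
One optimal edit sequence (insert/delete/substitute each cost 1):
  1. substitute 'b' -> 'c'  (+1)
  2. substitute 'r' -> 'l'  (+1)
  3. keep 'i'
  4. keep 'c'
  5. keep 'k'
Total edit operations: 2
Edit distance = 2


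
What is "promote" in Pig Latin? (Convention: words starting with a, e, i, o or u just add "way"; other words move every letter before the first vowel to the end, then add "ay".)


Word: "promote"
Starts with consonant(s) → move to end, add 'ay'
Consonant cluster: "pr"
Pig Latin = "omotepray"


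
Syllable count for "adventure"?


Word: "adventure"
Syllable breakdown: ad / ven / ture
Counting: 3 parts
= 3 syllables


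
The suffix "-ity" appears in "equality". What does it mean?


Suffix: -ity
As in: equality -> equal + -ity
Meaning = quality of


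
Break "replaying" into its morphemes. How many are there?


Word: "replaying"
Morphemes: re- | play | -ing
Each morpheme carries meaning
= 3 morphemes


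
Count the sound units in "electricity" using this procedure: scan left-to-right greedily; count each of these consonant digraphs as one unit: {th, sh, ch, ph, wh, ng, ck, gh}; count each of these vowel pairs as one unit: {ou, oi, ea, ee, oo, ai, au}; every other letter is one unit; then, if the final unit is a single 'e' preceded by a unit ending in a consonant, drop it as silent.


Word: "electricity" (11 letters)
Left-to-right scan:
  [1] 'e' (letter)
  [2] 'l' (letter)
  [3] 'e' (letter)
  [4] 'c' (letter)
  [5] 't' (letter)
  [6] 'r' (letter)
  [7] 'i' (letter)
  [8] 'c' (letter)
  [9] 'i' (letter)
  [10] 't' (letter)
  [11] 'y' (letter)
Units from scan: 11
Sound units = 11 units


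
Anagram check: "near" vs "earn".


Word 1: "near" → sorted: aenr
Word 2: "earn" → sorted: aenr
Same letters? aenr == aenr
Anagram = Yes


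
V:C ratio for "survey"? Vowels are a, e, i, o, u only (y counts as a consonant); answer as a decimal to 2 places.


Word: "survey"
Vowels (a,e,i,o,u): 2
Consonants: 4
Ratio = 2/4
= 0.50


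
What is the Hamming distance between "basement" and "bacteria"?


Comparing character by character (same length = 8):
  Pos 0: 'b' vs 'b' =
  Pos 1: 'a' vs 'a' =
  Pos 2: 's' vs 'c' !=
  Pos 3: 'e' vs 't' !=
  Pos 4: 'm' vs 'e' !=
  Pos 5: 'e' vs 'r' !=
  Pos 6: 'n' vs 'i' !=
  Pos 7: 't' vs 'a' !=
Hamming distance = 6


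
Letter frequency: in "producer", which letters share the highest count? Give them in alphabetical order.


Word: "producer"
Letter counts:
  'c': 1
  'd': 1
  'e': 1
  'o': 1
  'p': 1
  'r': 2
  'u': 1
Maximum count = 2
Most frequent = 'r' (2 times each)


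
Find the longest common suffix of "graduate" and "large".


Word 1: "graduate"
Word 2: "large"
Comparing from end:
  Pos -1: 'e' == 'e'
  Pos -2: 't' != 'g' (stop)
LCS = "e" (length 1)


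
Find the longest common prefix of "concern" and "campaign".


Word 1: "concern"
Word 2: "campaign"
Comparing from start:
  Pos 0: 'c' == 'c'
  Pos 1: 'o' != 'a' (stop)
LCP = "c" (length 1)


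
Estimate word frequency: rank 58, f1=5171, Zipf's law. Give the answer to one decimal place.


Zipf's law: f(r) = f(1) / r
f(1) = 5171
f(58) = 5171 / 58
= 89.2 occurrences


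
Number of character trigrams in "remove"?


Word: "remove" (length 6)
Number of 3-grams = length - 3 + 1 = 6 - 3 + 1
= 4


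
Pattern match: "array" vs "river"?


Pattern of "array": [0, 1, 1, 0, 2]
Pattern of "river": [0, 1, 2, 3, 0]
Patterns do not match
Same pattern = No


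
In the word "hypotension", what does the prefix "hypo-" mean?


Prefix: hypo-
Example: hypotension (hypo- + tension)
Meaning = under / below normal


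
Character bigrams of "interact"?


Word: "interact" (length 8)
Number of bigrams = 8 - 2 + 1 = 7
  Position 0: "in"
  Position 1: "nt"
  Position 2: "te"
  Position 3: "er"
  Position 4: "ra"
  Position 5: "ac"
  Position 6: "ct"
Bigrams = "in", "nt", "te", "er", "ra", "ac", "ct"


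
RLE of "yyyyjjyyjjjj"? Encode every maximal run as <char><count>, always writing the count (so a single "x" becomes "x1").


String: "yyyyjjyyjjjj"
Scanning for consecutive runs:
  'y' x 4
  'j' x 2
  'y' x 2
  'j' x 4
RLE = "y4j2y2j4"


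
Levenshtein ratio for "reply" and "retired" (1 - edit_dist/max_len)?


Word 1: "reply" (length 5)
Word 2: "retired" (length 7)
One optimal edit sequence:
  1. keep 'r'
  2. keep 'e'
  3. insert 't'  (+1)
  4. insert 'i'  (+1)
  5. substitute 'p' -> 'r'  (+1)
  6. substitute 'l' -> 'e'  (+1)
  7. substitute 'y' -> 'd'  (+1)
Edit distance = 5
Max length = max(5, 7) = 7
Similarity = 1 - 5/7
= 0.2857


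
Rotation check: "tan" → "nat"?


Word: "tan", Candidate: "nat"
Method: check if candidate is substring of word+word
"tantan" contains "nat"? No
Is rotation = No


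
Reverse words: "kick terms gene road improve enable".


Original: "kick terms gene road improve enable"
Words (1..n): kick | terms | gene | road | improve | enable
Reversed (n..1): enable | improve | road | gene | terms | kick
Result = "enable improve road gene terms kick"


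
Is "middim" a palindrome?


Word: "middim"
Reversed: "middim"
Forward == Backward? middim == middim
Palindrome = Yes


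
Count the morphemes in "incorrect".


Word: "incorrect"
Morphemes: in- | correct
Each morpheme carries meaning
= 2 morphemes


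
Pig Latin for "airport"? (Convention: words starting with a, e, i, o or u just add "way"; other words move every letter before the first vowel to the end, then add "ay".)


Word: "airport"
Starts with vowel → add 'way'
Pig Latin = "airportway"


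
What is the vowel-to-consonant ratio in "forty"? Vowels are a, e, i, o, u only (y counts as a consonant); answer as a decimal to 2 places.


Word: "forty"
Vowels (a,e,i,o,u): 1
Consonants: 4
Ratio = 1/4
= 0.25


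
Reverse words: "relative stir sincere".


Original: "relative stir sincere"
Words (1..n): relative | stir | sincere
Reversed (n..1): sincere | stir | relative
Result = "sincere stir relative"


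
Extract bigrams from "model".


Word: "model" (length 5)
Number of bigrams = 5 - 2 + 1 = 4
  Position 0: "mo"
  Position 1: "od"
  Position 2: "de"
  Position 3: "el"
Bigrams = "mo", "od", "de", "el"


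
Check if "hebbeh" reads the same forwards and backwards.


Word: "hebbeh"
Reversed: "hebbeh"
Forward == Backward? hebbeh == hebbeh
Palindrome = Yes


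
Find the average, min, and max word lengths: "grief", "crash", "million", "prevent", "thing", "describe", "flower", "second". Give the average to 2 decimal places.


Lengths: "grief"=5, "crash"=5, "million"=7, "prevent"=7, "thing"=5, "describe"=8, "flower"=6, "second"=6
Sum = 49, Count = 8
Average = 49/8 = 6.13
= avg=6.13, min=5, max=8


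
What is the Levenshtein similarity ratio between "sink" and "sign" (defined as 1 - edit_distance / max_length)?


Word 1: "sink" (length 4)
Word 2: "sign" (length 4)
One optimal edit sequence:
  1. keep 's'
  2. keep 'i'
  3. substitute 'n' -> 'g'  (+1)
  4. substitute 'k' -> 'n'  (+1)
Edit distance = 2
Max length = max(4, 4) = 4
Similarity = 1 - 2/4
= 0.5000


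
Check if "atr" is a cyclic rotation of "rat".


Word: "rat", Candidate: "atr"
Method: check if candidate is substring of word+word
"ratrat" contains "atr"? Yes
Is rotation = Yes


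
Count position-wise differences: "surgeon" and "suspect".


Comparing character by character (same length = 7):
  Pos 0: 's' vs 's' =
  Pos 1: 'u' vs 'u' =
  Pos 2: 'r' vs 's' !=
  Pos 3: 'g' vs 'p' !=
  Pos 4: 'e' vs 'e' =
  Pos 5: 'o' vs 'c' !=
  Pos 6: 'n' vs 't' !=
Hamming distance = 4


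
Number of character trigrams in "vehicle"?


Word: "vehicle" (length 7)
Number of 3-grams = length - 3 + 1 = 7 - 3 + 1
= 5


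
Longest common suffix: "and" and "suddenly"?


Word 1: "and"
Word 2: "suddenly"
Comparing from end:
  Pos -1: 'd' != 'y' (stop)
LCS = "" (length 0)


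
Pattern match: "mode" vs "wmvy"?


Pattern of "mode": [0, 1, 2, 3]
Pattern of "wmvy": [0, 1, 2, 3]
Patterns match
Same pattern = Yes


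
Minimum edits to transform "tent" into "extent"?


Word 1: "tent" (length 4)
Word 2: "extent" (length 6)
One optimal edit sequence (insert/delete/substitute each cost 1):
  1. insert 'e'  (+1)
  2. insert 'x'  (+1)
  3. keep 't'
  4. keep 'e'
  5. keep 'n'
  6. keep 't'
Total edit operations: 2
Edit distance = 2


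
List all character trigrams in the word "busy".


Word: "busy" (length 4)
Number of trigrams = 4 - 3 + 1 = 2
  Position 0: "bus"
  Position 1: "usy"
Trigrams = "bus", "usy"


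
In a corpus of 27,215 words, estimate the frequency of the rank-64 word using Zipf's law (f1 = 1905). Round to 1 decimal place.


Zipf's law: f(r) = f(1) / r
f(1) = 1905
f(64) = 1905 / 64
= 29.8 occurrences


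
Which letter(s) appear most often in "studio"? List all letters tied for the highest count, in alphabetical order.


Word: "studio"
Letter counts:
  'd': 1
  'i': 1
  'o': 1
  's': 1
  't': 1
  'u': 1
Maximum count = 1
Most frequent = 'd', 'i', 'o', 's', 't', 'u' (1 time each)


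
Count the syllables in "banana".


Word: "banana"
Syllable breakdown: ba / na / na
Counting: 3 parts
= 3 syllables


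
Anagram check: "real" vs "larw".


Word 1: "real" → sorted: aelr
Word 2: "larw" → sorted: alrw
Same letters? aelr != alrw
Anagram = No


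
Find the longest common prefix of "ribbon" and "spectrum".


Word 1: "ribbon"
Word 2: "spectrum"
Comparing from start:
  Pos 0: 'r' != 's' (stop)
LCP = "" (length 0)


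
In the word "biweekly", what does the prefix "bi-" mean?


Prefix: bi-
As in: biweekly -> bi- + weekly
Meaning = two


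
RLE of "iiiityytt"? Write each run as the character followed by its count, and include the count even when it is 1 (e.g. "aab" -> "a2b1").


String: "iiiityytt"
Scanning for consecutive runs:
  'i' x 4
  't' x 1
  'y' x 2
  't' x 2
RLE = "i4t1y2t2"


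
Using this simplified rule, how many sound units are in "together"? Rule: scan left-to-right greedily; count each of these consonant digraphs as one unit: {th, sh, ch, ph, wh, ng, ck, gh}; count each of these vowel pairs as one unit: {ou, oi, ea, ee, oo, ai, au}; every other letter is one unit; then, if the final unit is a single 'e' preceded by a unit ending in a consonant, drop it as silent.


Word: "together" (8 letters)
Left-to-right scan:
  [1] 't' (letter)
  [2] 'o' (letter)
  [3] 'g' (letter)
  [4] 'e' (letter)
  [5] 'th' (digraph)
  [6] 'e' (letter)
  [7] 'r' (letter)
Units from scan: 7
Sound units = 7 units


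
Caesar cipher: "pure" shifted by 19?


Word: "pure"
Shift: 19
Each letter → (letter + shift) mod 26:
  'p' (15) + 19 = 8 → 'i'
  'u' (20) + 19 = 13 → 'n'
  'r' (17) + 19 = 10 → 'k'
  'e' (4) + 19 = 23 → 'x'
Result = "inkx"


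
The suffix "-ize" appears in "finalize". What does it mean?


Suffix: -ize
As in: finalize -> final + -ize
Meaning = to make


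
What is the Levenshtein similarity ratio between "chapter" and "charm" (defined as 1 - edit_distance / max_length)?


Word 1: "chapter" (length 7)
Word 2: "charm" (length 5)
One optimal edit sequence:
  1. keep 'c'
  2. keep 'h'
  3. keep 'a'
  4. delete 'p'  (+1)
  5. delete 't'  (+1)
  6. substitute 'e' -> 'r'  (+1)
  7. substitute 'r' -> 'm'  (+1)
Edit distance = 4
Max length = max(7, 5) = 7
Similarity = 1 - 4/7
= 0.4286


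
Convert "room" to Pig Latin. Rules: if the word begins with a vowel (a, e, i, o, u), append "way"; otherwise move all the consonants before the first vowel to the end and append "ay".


Word: "room"
Starts with consonant(s) → move to end, add 'ay'
Consonant cluster: "r"
Pig Latin = "oomray"


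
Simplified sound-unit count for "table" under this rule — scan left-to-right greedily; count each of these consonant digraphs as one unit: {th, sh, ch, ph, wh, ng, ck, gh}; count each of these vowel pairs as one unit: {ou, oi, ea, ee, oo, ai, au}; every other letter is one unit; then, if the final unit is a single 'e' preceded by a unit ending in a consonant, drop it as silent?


Word: "table" (5 letters)
Left-to-right scan:
  1. 't' (letter)
  2. 'a' (letter)
  3. 'b' (letter)
  4. 'l' (letter)
  5. 'e' (letter)
Units from scan: 5
Final unit is 'e' after a consonant -> drop as silent (-1)
Sound units = 4 units


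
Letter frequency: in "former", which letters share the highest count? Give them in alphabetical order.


Word: "former"
Letter counts:
  'e': 1
  'f': 1
  'm': 1
  'o': 1
  'r': 2
Maximum count = 2
Most frequent = 'r' (2 times each)


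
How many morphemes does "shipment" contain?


Word: "shipment"
Morphemes: ship / -ment
Each morpheme carries meaning
= 2 morphemes


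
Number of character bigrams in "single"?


Word: "single" (length 6)
Number of 2-grams = length - 2 + 1 = 6 - 2 + 1
= 5


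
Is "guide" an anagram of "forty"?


Word 1: "forty" → sorted: forty
Word 2: "guide" → sorted: degiu
Same letters? forty != degiu
Anagram = No


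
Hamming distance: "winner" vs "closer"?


Comparing character by character (same length = 6):
  Pos 0: 'w' vs 'c' !=
  Pos 1: 'i' vs 'l' !=
  Pos 2: 'n' vs 'o' !=
  Pos 3: 'n' vs 's' !=
  Pos 4: 'e' vs 'e' =
  Pos 5: 'r' vs 'r' =
Hamming distance = 4


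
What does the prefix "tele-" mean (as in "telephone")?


Prefix: tele-
As in: telephone -> tele- + phone
Meaning = distant


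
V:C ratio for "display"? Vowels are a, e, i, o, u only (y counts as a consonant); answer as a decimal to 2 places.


Word: "display"
Vowels (a,e,i,o,u): 2
Consonants: 5
Ratio = 2/5
= 0.40


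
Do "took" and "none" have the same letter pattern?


Pattern of "took": [0, 1, 1, 2]
Pattern of "none": [0, 1, 0, 2]
Patterns do not match
Same pattern = No


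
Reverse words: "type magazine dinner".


Original: "type magazine dinner"
Words (1..n): type | magazine | dinner
Reversed (n..1): dinner | magazine | type
Result = "dinner magazine type"


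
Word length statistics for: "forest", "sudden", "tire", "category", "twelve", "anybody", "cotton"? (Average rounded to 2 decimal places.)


Lengths: "forest"=6, "sudden"=6, "tire"=4, "category"=8, "twelve"=6, "anybody"=7, "cotton"=6
Sum = 43, Count = 7
Average = 43/7 = 6.14
= avg=6.14, min=4, max=8


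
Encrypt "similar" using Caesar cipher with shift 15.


Word: "similar"
Shift: 15
Each letter → (letter + shift) mod 26:
  's' (18) + 15 = 7 → 'h'
  'i' (8) + 15 = 23 → 'x'
  'm' (12) + 15 = 1 → 'b'
  'i' (8) + 15 = 23 → 'x'
  'l' (11) + 15 = 0 → 'a'
  'a' (0) + 15 = 15 → 'p'
  'r' (17) + 15 = 6 → 'g'
Result = "hxbxapg"


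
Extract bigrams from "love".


Word: "love" (length 4)
Number of bigrams = 4 - 2 + 1 = 3
  Position 0: "lo"
  Position 1: "ov"
  Position 2: "ve"
Bigrams = "lo", "ov", "ve"


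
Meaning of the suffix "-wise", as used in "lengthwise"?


Suffix: -wise
Example: lengthwise (length + -wise)
Meaning = in the manner of


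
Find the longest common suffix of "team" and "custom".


Word 1: "team"
Word 2: "custom"
Comparing from end:
  Pos -1: 'm' == 'm'
  Pos -2: 'a' != 'o' (stop)
LCS = "m" (length 1)


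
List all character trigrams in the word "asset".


Word: "asset" (length 5)
Number of trigrams = 5 - 3 + 1 = 3
  Position 0: "ass"
  Position 1: "sse"
  Position 2: "set"
Trigrams = "ass", "sse", "set"


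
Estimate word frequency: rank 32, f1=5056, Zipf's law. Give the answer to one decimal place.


Zipf's law: f(r) = f(1) / r
f(1) = 5056
f(32) = 5056 / 32
= 158.0 occurrences


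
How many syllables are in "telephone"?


Word: "telephone"
Syllable breakdown: tel / e / phone
Counting: 3 parts
= 3 syllables


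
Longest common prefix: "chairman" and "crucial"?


Word 1: "chairman"
Word 2: "crucial"
Comparing from start:
  Pos 0: 'c' == 'c'
  Pos 1: 'h' != 'r' (stop)
LCP = "c" (length 1)


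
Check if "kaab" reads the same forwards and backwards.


Word: "kaab"
Reversed: "baak"
Forward == Backward? kaab != baak
Palindrome = No


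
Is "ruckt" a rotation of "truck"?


Word: "truck", Candidate: "ruckt"
Method: check if candidate is substring of word+word
"trucktruck" contains "ruckt"? Yes
Is rotation = Yes


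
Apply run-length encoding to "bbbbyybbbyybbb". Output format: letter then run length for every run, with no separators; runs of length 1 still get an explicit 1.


String: "bbbbyybbbyybbb"
Scanning for consecutive runs:
  'b' x 4
  'y' x 2
  'b' x 3
  'y' x 2
  'b' x 3
RLE = "b4y2b3y2b3"


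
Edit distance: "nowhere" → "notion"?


Word 1: "nowhere" (length 7)
Word 2: "notion" (length 6)
One optimal edit sequence (insert/delete/substitute each cost 1):
  1. keep 'n'
  2. keep 'o'
  3. delete 'w'  (+1)
  4. substitute 'h' -> 't'  (+1)
  5. substitute 'e' -> 'i'  (+1)
  6. substitute 'r' -> 'o'  (+1)
  7. substitute 'e' -> 'n'  (+1)
Total edit operations: 5
Edit distance = 5


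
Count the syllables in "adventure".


Word: "adventure"
Syllable breakdown: ad-ven-ture
Counting: 3 parts
= 3 syllables


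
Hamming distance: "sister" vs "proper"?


Comparing character by character (same length = 6):
  Pos 0: 's' vs 'p' !=
  Pos 1: 'i' vs 'r' !=
  Pos 2: 's' vs 'o' !=
  Pos 3: 't' vs 'p' !=
  Pos 4: 'e' vs 'e' =
  Pos 5: 'r' vs 'r' =
Hamming distance = 4


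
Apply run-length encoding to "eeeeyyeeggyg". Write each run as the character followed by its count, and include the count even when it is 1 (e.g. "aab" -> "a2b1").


String: "eeeeyyeeggyg"
Scanning for consecutive runs:
  'e' x 4
  'y' x 2
  'e' x 2
  'g' x 2
  'y' x 1
  'g' x 1
RLE = "e4y2e2g2y1g1"


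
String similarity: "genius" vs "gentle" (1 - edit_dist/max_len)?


Word 1: "genius" (length 6)
Word 2: "gentle" (length 6)
One optimal edit sequence:
  1. keep 'g'
  2. keep 'e'
  3. keep 'n'
  4. substitute 'i' -> 't'  (+1)
  5. substitute 'u' -> 'l'  (+1)
  6. substitute 's' -> 'e'  (+1)
Edit distance = 3
Max length = max(6, 6) = 6
Similarity = 1 - 3/6
= 0.5000


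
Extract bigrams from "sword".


Word: "sword" (length 5)
Number of bigrams = 5 - 2 + 1 = 4
  Position 0: "sw"
  Position 1: "wo"
  Position 2: "or"
  Position 3: "rd"
Bigrams = "sw", "wo", "or", "rd"


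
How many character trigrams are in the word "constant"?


Word: "constant" (length 8)
Number of 3-grams = length - 3 + 1 = 8 - 3 + 1
= 6


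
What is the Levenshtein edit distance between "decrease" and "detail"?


Word 1: "decrease" (length 8)
Word 2: "detail" (length 6)
One optimal edit sequence (insert/delete/substitute each cost 1):
  1. keep 'd'
  2. keep 'e'
  3. delete 'c'  (+1)
  4. delete 'r'  (+1)
  5. substitute 'e' -> 't'  (+1)
  6. keep 'a'
  7. substitute 's' -> 'i'  (+1)
  8. substitute 'e' -> 'l'  (+1)
Total edit operations: 5
Edit distance = 5


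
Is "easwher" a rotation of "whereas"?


Word: "whereas", Candidate: "easwher"
Method: check if candidate is substring of word+word
"whereaswhereas" contains "easwher"? Yes
Is rotation = Yes


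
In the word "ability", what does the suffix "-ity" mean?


Suffix: -ity
As in: ability -> able + -ity, with a spelling change
Meaning = quality of


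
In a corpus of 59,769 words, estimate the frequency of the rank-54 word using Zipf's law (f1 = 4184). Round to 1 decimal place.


Zipf's law: f(r) = f(1) / r
f(1) = 4184
f(54) = 4184 / 54
= 77.5 occurrences


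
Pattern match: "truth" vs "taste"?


Pattern of "truth": [0, 1, 2, 0, 3]
Pattern of "taste": [0, 1, 2, 0, 3]
Patterns match
Same pattern = Yes


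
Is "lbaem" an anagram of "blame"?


Word 1: "blame" → sorted: abelm
Word 2: "lbaem" → sorted: abelm
Same letters? abelm == abelm
Anagram = Yes


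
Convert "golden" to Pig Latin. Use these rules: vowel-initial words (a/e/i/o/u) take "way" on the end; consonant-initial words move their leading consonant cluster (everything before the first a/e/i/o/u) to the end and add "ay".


Word: "golden"
Starts with consonant(s) → move to end, add 'ay'
Consonant cluster: "g"
Pig Latin = "oldengay"


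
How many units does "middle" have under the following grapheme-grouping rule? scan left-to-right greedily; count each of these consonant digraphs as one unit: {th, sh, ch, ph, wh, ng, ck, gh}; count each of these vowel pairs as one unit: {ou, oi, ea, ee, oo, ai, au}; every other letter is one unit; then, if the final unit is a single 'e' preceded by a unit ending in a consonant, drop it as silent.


Word: "middle" (6 letters)
Left-to-right scan:
  [1] 'm' (letter)
  [2] 'i' (letter)
  [3] 'd' (letter)
  [4] 'd' (letter)
  [5] 'l' (letter)
  [6] 'e' (letter)
Units from scan: 6
Final unit is 'e' after a consonant -> drop as silent (-1)
Sound units = 5 units


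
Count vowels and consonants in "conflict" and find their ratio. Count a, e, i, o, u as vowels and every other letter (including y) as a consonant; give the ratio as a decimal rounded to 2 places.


Word: "conflict"
Vowels (a,e,i,o,u): 2
Consonants: 6
Ratio = 2/6
= 0.33


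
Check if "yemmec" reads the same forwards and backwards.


Word: "yemmec"
Reversed: "cemmey"
Forward == Backward? yemmec != cemmey
Palindrome = No


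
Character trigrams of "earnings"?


Word: "earnings" (length 8)
Number of trigrams = 8 - 3 + 1 = 6
  Position 0: "ear"
  Position 1: "arn"
  Position 2: "rni"
  Position 3: "nin"
  Position 4: "ing"
  Position 5: "ngs"
Trigrams = "ear", "arn", "rni", "nin", "ing", "ngs"


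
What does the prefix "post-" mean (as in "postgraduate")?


Prefix: post-
As in: postgraduate -> post- + graduate
Meaning = after


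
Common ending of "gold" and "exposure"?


Word 1: "gold"
Word 2: "exposure"
Comparing from end:
  Pos -1: 'd' != 'e' (stop)
LCS = "" (length 0)


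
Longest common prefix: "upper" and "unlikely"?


Word 1: "upper"
Word 2: "unlikely"
Comparing from start:
  Pos 0: 'u' == 'u'
  Pos 1: 'p' != 'n' (stop)
LCP = "u" (length 1)


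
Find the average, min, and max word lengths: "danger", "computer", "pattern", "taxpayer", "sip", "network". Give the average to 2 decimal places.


Lengths: "danger"=6, "computer"=8, "pattern"=7, "taxpayer"=8, "sip"=3, "network"=7
Sum = 39, Count = 6
Average = 39/6 = 6.50
= avg=6.50, min=3, max=8


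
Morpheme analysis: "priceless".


Word: "priceless"
Morphemes: price | -less
Each morpheme carries meaning
= 2 morphemes
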